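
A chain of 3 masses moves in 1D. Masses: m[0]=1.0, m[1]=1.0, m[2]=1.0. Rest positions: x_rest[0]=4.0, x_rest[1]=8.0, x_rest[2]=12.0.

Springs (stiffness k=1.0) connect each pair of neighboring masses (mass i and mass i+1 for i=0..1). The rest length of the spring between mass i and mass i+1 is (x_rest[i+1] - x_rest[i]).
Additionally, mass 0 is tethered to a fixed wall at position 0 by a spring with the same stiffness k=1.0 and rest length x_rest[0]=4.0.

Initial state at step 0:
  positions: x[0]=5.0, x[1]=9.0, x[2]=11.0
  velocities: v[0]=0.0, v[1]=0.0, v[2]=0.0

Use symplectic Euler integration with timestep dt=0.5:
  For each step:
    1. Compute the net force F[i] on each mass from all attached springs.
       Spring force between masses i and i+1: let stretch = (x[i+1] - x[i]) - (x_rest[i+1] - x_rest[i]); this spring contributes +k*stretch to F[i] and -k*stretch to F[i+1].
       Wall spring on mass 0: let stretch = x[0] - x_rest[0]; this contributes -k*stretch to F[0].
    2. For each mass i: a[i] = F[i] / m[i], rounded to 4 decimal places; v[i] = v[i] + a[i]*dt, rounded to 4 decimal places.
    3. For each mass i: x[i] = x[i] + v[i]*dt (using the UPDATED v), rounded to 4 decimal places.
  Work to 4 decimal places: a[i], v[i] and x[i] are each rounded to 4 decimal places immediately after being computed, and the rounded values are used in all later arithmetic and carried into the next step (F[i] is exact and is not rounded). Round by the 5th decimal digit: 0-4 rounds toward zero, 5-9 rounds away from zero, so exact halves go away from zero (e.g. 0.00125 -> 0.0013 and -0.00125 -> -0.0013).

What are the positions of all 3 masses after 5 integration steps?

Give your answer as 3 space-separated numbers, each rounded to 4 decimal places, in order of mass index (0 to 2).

Answer: 2.6817 7.6612 12.9426

Derivation:
Step 0: x=[5.0000 9.0000 11.0000] v=[0.0000 0.0000 0.0000]
Step 1: x=[4.7500 8.5000 11.5000] v=[-0.5000 -1.0000 1.0000]
Step 2: x=[4.2500 7.8125 12.2500] v=[-1.0000 -1.3750 1.5000]
Step 3: x=[3.5781 7.3438 12.8907] v=[-1.3438 -0.9375 1.2813]
Step 4: x=[2.9531 7.3204 13.1447] v=[-1.2500 -0.0469 0.5079]
Step 5: x=[2.6817 7.6612 12.9426] v=[-0.5429 0.6816 -0.4043]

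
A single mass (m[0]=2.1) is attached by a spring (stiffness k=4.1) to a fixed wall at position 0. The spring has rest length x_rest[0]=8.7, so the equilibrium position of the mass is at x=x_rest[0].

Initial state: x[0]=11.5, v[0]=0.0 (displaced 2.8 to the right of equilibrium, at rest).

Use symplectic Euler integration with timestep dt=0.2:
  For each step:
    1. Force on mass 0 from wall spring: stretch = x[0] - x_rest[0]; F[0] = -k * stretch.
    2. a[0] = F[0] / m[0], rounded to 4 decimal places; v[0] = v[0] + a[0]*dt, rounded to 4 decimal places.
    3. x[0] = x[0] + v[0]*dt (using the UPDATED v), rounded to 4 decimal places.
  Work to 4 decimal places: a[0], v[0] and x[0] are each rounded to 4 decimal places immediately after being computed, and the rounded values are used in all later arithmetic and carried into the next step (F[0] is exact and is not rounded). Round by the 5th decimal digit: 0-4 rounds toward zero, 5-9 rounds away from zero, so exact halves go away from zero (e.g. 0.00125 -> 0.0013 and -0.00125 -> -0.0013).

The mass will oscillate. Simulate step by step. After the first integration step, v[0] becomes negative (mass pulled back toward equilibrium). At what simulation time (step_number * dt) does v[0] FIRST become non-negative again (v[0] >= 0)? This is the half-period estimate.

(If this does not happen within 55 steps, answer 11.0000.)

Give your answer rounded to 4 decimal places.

Answer: 2.4000

Derivation:
Step 0: x=[11.5000] v=[0.0000]
Step 1: x=[11.2813] v=[-1.0933]
Step 2: x=[10.8611] v=[-2.1012]
Step 3: x=[10.2721] v=[-2.9451]
Step 4: x=[9.5603] v=[-3.5590]
Step 5: x=[8.7813] v=[-3.8949]
Step 6: x=[7.9960] v=[-3.9266]
Step 7: x=[7.2657] v=[-3.6517]
Step 8: x=[6.6474] v=[-3.0916]
Step 9: x=[6.1894] v=[-2.2901]
Step 10: x=[5.9274] v=[-1.3098]
Step 11: x=[5.8820] v=[-0.2272]
Step 12: x=[6.0566] v=[0.8732]
First v>=0 after going negative at step 12, time=2.4000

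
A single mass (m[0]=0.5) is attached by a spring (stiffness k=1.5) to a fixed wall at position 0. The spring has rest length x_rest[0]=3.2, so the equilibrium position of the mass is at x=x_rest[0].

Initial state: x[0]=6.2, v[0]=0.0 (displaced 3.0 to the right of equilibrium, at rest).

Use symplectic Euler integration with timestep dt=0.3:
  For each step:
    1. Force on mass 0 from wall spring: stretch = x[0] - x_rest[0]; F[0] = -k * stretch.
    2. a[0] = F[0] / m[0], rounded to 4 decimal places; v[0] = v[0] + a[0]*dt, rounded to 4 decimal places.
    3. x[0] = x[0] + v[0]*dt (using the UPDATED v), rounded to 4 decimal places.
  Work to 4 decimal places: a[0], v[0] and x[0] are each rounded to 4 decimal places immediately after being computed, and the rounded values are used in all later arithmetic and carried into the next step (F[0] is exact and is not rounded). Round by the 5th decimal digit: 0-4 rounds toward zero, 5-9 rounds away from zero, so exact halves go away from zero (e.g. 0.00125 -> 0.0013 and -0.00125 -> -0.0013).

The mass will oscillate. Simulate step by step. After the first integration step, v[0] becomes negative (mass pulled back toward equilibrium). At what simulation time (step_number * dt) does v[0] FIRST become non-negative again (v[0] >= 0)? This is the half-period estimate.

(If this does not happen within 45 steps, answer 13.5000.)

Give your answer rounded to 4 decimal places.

Step 0: x=[6.2000] v=[0.0000]
Step 1: x=[5.3900] v=[-2.7000]
Step 2: x=[3.9887] v=[-4.6710]
Step 3: x=[2.3745] v=[-5.3808]
Step 4: x=[0.9831] v=[-4.6379]
Step 5: x=[0.1903] v=[-2.6427]
Step 6: x=[0.2101] v=[0.0660]
First v>=0 after going negative at step 6, time=1.8000

Answer: 1.8000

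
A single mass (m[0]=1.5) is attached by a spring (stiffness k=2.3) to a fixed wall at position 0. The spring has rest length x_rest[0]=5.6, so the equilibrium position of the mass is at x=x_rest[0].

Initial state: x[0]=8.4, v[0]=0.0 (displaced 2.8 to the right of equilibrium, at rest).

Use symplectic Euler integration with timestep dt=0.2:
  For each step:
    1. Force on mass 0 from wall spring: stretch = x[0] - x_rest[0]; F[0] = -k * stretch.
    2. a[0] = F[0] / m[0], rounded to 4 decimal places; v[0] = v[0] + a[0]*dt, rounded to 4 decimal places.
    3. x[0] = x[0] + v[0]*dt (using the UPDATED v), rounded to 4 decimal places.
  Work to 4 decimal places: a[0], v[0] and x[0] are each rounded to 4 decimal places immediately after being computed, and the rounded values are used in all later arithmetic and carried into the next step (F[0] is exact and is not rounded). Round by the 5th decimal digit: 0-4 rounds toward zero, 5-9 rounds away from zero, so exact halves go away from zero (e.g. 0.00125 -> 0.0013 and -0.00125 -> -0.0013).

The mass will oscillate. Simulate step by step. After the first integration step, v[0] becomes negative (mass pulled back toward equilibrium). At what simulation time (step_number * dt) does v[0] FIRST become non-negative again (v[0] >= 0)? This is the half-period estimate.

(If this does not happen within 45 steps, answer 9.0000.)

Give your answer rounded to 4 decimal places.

Answer: 2.6000

Derivation:
Step 0: x=[8.4000] v=[0.0000]
Step 1: x=[8.2283] v=[-0.8587]
Step 2: x=[7.8954] v=[-1.6647]
Step 3: x=[7.4217] v=[-2.3686]
Step 4: x=[6.8362] v=[-2.9273]
Step 5: x=[6.1749] v=[-3.3064]
Step 6: x=[5.4784] v=[-3.4827]
Step 7: x=[4.7893] v=[-3.4454]
Step 8: x=[4.1499] v=[-3.1968]
Step 9: x=[3.5995] v=[-2.7521]
Step 10: x=[3.1718] v=[-2.1386]
Step 11: x=[2.8930] v=[-1.3940]
Step 12: x=[2.7802] v=[-0.5639]
Step 13: x=[2.8404] v=[0.3008]
First v>=0 after going negative at step 13, time=2.6000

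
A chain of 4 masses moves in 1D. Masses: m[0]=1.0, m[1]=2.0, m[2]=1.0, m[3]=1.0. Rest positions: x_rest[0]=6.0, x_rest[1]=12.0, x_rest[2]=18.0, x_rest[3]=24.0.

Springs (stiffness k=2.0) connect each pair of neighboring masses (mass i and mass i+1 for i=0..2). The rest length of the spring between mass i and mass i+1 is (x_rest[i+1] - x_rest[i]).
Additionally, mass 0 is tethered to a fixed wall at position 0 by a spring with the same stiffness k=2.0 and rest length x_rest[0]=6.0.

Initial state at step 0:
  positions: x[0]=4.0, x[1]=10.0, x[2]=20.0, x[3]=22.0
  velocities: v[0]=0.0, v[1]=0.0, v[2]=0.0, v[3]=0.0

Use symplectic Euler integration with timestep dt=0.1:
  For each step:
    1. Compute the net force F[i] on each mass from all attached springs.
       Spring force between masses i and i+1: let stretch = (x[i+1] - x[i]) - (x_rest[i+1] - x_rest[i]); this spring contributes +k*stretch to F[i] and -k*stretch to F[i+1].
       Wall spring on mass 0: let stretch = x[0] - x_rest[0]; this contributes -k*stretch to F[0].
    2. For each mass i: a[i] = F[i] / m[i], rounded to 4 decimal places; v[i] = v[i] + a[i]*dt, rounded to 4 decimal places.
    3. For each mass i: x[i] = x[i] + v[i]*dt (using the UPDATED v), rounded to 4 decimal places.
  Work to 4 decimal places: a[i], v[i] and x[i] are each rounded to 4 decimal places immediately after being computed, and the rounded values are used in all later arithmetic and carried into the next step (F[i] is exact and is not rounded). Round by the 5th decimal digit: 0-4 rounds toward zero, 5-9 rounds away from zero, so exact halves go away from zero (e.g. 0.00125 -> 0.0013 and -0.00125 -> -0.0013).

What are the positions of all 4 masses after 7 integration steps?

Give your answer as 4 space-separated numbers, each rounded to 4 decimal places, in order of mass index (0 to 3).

Step 0: x=[4.0000 10.0000 20.0000 22.0000] v=[0.0000 0.0000 0.0000 0.0000]
Step 1: x=[4.0400 10.0400 19.8400 22.0800] v=[0.4000 0.4000 -1.6000 0.8000]
Step 2: x=[4.1192 10.1180 19.5288 22.2352] v=[0.7920 0.7800 -3.1120 1.5520]
Step 3: x=[4.2360 10.2301 19.0835 22.4563] v=[1.1679 1.1212 -4.4529 2.2107]
Step 4: x=[4.3880 10.3708 18.5286 22.7299] v=[1.5195 1.4071 -5.5490 2.7361]
Step 5: x=[4.5719 10.5333 17.8946 23.0395] v=[1.8385 1.6246 -6.3403 3.0958]
Step 6: x=[4.7835 10.7098 17.2162 23.3662] v=[2.1164 1.7646 -6.7836 3.2668]
Step 7: x=[5.0180 10.8921 16.5307 23.6899] v=[2.3450 1.8226 -6.8549 3.2368]

Answer: 5.0180 10.8921 16.5307 23.6899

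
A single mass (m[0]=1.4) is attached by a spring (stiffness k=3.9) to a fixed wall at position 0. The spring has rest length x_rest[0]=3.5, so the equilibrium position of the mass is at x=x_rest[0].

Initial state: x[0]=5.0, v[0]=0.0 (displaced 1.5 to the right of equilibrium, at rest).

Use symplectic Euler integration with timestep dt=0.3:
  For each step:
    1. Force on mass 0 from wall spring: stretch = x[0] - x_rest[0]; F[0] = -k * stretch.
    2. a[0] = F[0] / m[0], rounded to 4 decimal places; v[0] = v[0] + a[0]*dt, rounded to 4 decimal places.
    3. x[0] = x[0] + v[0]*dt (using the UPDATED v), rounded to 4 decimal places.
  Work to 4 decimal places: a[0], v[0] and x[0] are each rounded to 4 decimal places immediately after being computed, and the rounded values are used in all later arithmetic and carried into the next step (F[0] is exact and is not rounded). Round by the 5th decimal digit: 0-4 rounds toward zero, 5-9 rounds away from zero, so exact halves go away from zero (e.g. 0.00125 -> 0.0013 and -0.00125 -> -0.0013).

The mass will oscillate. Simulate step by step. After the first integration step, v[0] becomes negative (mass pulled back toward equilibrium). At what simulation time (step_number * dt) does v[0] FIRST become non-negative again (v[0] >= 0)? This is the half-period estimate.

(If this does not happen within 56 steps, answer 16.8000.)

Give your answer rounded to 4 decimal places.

Step 0: x=[5.0000] v=[0.0000]
Step 1: x=[4.6239] v=[-1.2536]
Step 2: x=[3.9660] v=[-2.1929]
Step 3: x=[3.1913] v=[-2.5823]
Step 4: x=[2.4940] v=[-2.3243]
Step 5: x=[2.0489] v=[-1.4836]
Step 6: x=[1.9676] v=[-0.2709]
Step 7: x=[2.2705] v=[1.0097]
First v>=0 after going negative at step 7, time=2.1000

Answer: 2.1000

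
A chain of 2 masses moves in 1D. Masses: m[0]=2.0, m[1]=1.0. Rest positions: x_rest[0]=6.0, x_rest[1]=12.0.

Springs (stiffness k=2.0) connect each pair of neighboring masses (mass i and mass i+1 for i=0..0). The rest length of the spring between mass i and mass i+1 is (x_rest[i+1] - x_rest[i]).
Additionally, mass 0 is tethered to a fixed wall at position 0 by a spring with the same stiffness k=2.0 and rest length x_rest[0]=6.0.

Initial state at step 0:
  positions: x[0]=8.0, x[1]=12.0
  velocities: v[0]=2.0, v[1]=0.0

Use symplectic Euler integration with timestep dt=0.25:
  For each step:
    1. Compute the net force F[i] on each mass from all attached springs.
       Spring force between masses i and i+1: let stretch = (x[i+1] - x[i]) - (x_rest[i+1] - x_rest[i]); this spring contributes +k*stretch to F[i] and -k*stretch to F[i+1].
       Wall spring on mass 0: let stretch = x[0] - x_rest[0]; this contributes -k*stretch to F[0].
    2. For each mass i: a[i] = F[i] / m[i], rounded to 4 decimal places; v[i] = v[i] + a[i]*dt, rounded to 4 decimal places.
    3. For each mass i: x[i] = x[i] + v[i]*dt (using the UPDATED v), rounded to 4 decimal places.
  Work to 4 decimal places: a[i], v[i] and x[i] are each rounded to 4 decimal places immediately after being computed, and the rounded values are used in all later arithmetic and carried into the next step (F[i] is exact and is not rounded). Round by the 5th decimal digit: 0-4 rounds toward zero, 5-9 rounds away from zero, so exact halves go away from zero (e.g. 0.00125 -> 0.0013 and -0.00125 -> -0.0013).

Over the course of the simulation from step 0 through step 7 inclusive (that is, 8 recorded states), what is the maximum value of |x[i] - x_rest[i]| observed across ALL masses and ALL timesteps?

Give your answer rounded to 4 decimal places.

Answer: 3.4554

Derivation:
Step 0: x=[8.0000 12.0000] v=[2.0000 0.0000]
Step 1: x=[8.2500 12.2500] v=[1.0000 1.0000]
Step 2: x=[8.2344 12.7500] v=[-0.0625 2.0000]
Step 3: x=[7.9864 13.4356] v=[-0.9922 2.7422]
Step 4: x=[7.5798 14.1900] v=[-1.6265 3.0176]
Step 5: x=[7.1126 14.8681] v=[-1.8689 2.7125]
Step 6: x=[6.6856 15.3268] v=[-1.7082 1.8348]
Step 7: x=[6.3808 15.4554] v=[-1.2193 0.5142]
Max displacement = 3.4554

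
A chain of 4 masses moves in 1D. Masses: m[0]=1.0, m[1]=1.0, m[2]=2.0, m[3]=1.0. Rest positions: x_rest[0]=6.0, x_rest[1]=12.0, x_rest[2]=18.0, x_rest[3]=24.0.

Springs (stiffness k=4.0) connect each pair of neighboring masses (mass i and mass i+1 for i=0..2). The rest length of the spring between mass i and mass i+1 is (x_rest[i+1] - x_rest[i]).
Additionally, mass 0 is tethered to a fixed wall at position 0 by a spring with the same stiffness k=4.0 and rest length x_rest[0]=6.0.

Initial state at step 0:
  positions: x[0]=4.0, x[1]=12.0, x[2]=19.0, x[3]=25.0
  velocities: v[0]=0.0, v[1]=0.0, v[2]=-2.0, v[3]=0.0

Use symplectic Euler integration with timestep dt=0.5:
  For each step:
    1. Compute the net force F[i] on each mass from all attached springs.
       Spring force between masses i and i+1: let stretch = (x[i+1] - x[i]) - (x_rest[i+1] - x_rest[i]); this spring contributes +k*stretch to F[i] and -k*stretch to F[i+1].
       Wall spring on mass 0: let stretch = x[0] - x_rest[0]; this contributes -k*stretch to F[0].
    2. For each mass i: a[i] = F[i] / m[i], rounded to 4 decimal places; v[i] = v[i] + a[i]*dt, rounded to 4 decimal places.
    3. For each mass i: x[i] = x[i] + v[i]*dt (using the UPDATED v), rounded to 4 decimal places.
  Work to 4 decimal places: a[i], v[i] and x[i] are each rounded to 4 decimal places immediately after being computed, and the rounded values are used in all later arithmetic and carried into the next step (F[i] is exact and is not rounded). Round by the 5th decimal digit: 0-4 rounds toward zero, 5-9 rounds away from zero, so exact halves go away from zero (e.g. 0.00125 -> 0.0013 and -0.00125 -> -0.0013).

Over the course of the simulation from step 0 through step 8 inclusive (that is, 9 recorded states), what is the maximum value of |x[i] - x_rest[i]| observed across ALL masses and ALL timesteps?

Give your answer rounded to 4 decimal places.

Step 0: x=[4.0000 12.0000 19.0000 25.0000] v=[0.0000 0.0000 -2.0000 0.0000]
Step 1: x=[8.0000 11.0000 17.5000 25.0000] v=[8.0000 -2.0000 -3.0000 0.0000]
Step 2: x=[7.0000 13.5000 16.5000 23.5000] v=[-2.0000 5.0000 -2.0000 -3.0000]
Step 3: x=[5.5000 12.5000 17.5000 21.0000] v=[-3.0000 -2.0000 2.0000 -5.0000]
Step 4: x=[5.5000 9.5000 17.7500 21.0000] v=[0.0000 -6.0000 0.5000 0.0000]
Step 5: x=[4.0000 10.7500 15.5000 23.7500] v=[-3.0000 2.5000 -4.5000 5.5000]
Step 6: x=[5.2500 10.0000 15.0000 24.2500] v=[2.5000 -1.5000 -1.0000 1.0000]
Step 7: x=[6.0000 9.5000 16.6250 21.5000] v=[1.5000 -1.0000 3.2500 -5.5000]
Step 8: x=[4.2500 12.6250 17.1250 19.8750] v=[-3.5000 6.2500 1.0000 -3.2500]
Max displacement = 4.1250

Answer: 4.1250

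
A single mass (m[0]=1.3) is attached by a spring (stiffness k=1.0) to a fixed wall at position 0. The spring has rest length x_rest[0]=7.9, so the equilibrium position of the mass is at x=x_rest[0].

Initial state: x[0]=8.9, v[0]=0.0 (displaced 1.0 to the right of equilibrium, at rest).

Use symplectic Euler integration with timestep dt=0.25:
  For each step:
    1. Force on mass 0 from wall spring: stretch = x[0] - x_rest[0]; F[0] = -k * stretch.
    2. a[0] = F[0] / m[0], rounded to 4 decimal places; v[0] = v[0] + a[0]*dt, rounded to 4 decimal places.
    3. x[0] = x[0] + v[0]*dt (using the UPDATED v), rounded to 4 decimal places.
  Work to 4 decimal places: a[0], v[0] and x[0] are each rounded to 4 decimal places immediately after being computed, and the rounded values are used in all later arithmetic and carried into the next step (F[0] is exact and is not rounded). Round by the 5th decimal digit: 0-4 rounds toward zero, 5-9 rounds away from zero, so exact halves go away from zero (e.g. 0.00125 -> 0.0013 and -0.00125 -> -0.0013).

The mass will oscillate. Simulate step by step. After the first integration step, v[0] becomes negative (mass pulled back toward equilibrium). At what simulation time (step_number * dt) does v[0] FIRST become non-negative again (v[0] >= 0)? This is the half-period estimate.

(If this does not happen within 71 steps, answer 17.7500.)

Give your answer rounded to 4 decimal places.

Step 0: x=[8.9000] v=[0.0000]
Step 1: x=[8.8519] v=[-0.1923]
Step 2: x=[8.7581] v=[-0.3754]
Step 3: x=[8.6230] v=[-0.5404]
Step 4: x=[8.4531] v=[-0.6795]
Step 5: x=[8.2566] v=[-0.7859]
Step 6: x=[8.0430] v=[-0.8545]
Step 7: x=[7.8225] v=[-0.8820]
Step 8: x=[7.6057] v=[-0.8671]
Step 9: x=[7.4031] v=[-0.8105]
Step 10: x=[7.2244] v=[-0.7150]
Step 11: x=[7.0781] v=[-0.5851]
Step 12: x=[6.9713] v=[-0.4271]
Step 13: x=[6.9092] v=[-0.2485]
Step 14: x=[6.8947] v=[-0.0580]
Step 15: x=[6.9285] v=[0.1353]
First v>=0 after going negative at step 15, time=3.7500

Answer: 3.7500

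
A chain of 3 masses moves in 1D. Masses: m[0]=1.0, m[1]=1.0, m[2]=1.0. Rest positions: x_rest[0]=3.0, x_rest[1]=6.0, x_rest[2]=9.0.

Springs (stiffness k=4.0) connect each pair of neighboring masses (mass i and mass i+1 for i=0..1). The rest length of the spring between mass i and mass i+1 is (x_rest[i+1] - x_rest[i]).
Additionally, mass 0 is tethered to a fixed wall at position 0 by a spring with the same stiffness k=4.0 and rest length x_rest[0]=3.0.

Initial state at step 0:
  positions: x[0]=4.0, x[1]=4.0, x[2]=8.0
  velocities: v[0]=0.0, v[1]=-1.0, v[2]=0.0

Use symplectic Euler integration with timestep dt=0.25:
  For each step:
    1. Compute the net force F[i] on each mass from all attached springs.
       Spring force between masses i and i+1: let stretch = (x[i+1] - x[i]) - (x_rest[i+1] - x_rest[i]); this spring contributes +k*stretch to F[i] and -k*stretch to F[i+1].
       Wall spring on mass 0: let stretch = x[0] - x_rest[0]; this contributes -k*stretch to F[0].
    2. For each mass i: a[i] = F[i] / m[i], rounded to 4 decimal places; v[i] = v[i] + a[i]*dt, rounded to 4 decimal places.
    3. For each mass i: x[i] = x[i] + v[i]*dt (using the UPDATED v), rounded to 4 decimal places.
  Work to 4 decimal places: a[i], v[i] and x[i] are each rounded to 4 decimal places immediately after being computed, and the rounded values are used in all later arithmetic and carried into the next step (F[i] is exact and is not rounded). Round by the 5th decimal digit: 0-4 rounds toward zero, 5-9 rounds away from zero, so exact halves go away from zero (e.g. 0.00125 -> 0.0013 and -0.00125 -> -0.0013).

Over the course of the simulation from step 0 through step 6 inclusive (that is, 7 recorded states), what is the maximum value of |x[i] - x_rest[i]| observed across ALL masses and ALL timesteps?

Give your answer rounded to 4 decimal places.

Step 0: x=[4.0000 4.0000 8.0000] v=[0.0000 -1.0000 0.0000]
Step 1: x=[3.0000 4.7500 7.7500] v=[-4.0000 3.0000 -1.0000]
Step 2: x=[1.6875 5.8125 7.5000] v=[-5.2500 4.2500 -1.0000]
Step 3: x=[0.9844 6.2656 7.5781] v=[-2.8125 1.8125 0.3125]
Step 4: x=[1.3555 5.7266 8.0781] v=[1.4843 -2.1562 2.0000]
Step 5: x=[2.4805 4.6827 8.7402] v=[4.4999 -4.1758 2.6485]
Step 6: x=[3.5359 4.1026 9.1380] v=[4.2216 -2.3205 1.5910]
Max displacement = 2.0156

Answer: 2.0156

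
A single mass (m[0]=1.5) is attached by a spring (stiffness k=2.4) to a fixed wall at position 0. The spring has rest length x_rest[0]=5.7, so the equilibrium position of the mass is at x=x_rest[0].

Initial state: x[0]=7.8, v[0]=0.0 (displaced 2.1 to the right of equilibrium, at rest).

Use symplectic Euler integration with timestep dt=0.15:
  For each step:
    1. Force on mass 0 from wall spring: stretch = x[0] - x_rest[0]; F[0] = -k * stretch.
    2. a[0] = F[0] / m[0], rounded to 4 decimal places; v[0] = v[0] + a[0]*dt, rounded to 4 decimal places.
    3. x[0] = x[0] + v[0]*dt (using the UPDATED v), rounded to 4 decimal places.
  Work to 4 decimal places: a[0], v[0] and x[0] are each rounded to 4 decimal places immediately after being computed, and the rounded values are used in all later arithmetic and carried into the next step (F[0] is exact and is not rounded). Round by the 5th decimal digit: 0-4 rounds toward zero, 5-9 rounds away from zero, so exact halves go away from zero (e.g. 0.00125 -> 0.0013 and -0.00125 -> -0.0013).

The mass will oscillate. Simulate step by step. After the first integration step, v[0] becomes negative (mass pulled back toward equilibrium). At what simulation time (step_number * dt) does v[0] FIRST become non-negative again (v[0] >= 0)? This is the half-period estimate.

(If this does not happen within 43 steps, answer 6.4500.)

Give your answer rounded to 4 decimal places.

Answer: 2.5500

Derivation:
Step 0: x=[7.8000] v=[0.0000]
Step 1: x=[7.7244] v=[-0.5040]
Step 2: x=[7.5759] v=[-0.9899]
Step 3: x=[7.3599] v=[-1.4401]
Step 4: x=[7.0841] v=[-1.8385]
Step 5: x=[6.7585] v=[-2.1707]
Step 6: x=[6.3948] v=[-2.4247]
Step 7: x=[6.0061] v=[-2.5915]
Step 8: x=[5.6064] v=[-2.6650]
Step 9: x=[5.2100] v=[-2.6425]
Step 10: x=[4.8313] v=[-2.5249]
Step 11: x=[4.4838] v=[-2.3164]
Step 12: x=[4.1801] v=[-2.0245]
Step 13: x=[3.9311] v=[-1.6597]
Step 14: x=[3.7458] v=[-1.2352]
Step 15: x=[3.6309] v=[-0.7662]
Step 16: x=[3.5905] v=[-0.2696]
Step 17: x=[3.6260] v=[0.2367]
First v>=0 after going negative at step 17, time=2.5500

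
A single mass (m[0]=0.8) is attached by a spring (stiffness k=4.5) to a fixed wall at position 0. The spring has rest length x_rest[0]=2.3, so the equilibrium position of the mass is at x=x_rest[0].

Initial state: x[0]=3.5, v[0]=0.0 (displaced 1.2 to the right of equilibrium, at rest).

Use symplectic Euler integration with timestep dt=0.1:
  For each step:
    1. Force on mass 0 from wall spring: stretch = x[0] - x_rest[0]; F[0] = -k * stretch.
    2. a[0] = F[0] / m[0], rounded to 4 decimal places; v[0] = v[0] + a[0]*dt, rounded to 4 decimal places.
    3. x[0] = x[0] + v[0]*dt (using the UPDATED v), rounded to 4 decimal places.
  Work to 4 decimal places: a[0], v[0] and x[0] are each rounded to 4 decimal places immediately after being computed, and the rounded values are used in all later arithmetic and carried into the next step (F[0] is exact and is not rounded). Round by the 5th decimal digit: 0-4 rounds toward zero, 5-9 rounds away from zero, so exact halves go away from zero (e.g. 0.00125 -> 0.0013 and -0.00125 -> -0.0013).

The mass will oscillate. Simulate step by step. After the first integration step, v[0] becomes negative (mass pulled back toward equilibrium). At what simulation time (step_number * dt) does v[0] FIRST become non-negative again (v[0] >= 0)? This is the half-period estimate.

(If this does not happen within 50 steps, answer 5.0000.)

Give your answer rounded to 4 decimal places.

Answer: 1.4000

Derivation:
Step 0: x=[3.5000] v=[0.0000]
Step 1: x=[3.4325] v=[-0.6750]
Step 2: x=[3.3013] v=[-1.3120]
Step 3: x=[3.1138] v=[-1.8752]
Step 4: x=[2.8805] v=[-2.3330]
Step 5: x=[2.6146] v=[-2.6595]
Step 6: x=[2.3310] v=[-2.8365]
Step 7: x=[2.0456] v=[-2.8539]
Step 8: x=[1.7745] v=[-2.7108]
Step 9: x=[1.5330] v=[-2.4152]
Step 10: x=[1.3346] v=[-1.9838]
Step 11: x=[1.1905] v=[-1.4408]
Step 12: x=[1.1088] v=[-0.8167]
Step 13: x=[1.0941] v=[-0.1467]
Step 14: x=[1.1473] v=[0.5316]
First v>=0 after going negative at step 14, time=1.4000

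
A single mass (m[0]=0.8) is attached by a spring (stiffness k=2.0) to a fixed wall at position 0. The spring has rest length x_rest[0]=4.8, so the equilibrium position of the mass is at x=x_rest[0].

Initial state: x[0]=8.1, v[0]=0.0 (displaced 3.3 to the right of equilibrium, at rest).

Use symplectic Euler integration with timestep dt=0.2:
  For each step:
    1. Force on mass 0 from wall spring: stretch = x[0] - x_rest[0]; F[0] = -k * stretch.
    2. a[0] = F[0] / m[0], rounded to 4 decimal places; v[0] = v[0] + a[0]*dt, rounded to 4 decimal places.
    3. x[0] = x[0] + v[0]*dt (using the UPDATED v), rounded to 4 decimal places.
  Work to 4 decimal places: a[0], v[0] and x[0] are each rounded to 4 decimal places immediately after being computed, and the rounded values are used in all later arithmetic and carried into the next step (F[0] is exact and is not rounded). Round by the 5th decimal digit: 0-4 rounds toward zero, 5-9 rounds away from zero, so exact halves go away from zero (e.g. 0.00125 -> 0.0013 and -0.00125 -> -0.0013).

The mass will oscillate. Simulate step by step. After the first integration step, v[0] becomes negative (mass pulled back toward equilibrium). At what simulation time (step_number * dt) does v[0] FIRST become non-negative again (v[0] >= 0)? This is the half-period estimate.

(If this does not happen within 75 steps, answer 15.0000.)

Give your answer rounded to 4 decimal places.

Step 0: x=[8.1000] v=[0.0000]
Step 1: x=[7.7700] v=[-1.6500]
Step 2: x=[7.1430] v=[-3.1350]
Step 3: x=[6.2817] v=[-4.3065]
Step 4: x=[5.2722] v=[-5.0474]
Step 5: x=[4.2155] v=[-5.2835]
Step 6: x=[3.2173] v=[-4.9912]
Step 7: x=[2.3773] v=[-4.1998]
Step 8: x=[1.7796] v=[-2.9884]
Step 9: x=[1.4840] v=[-1.4782]
Step 10: x=[1.5200] v=[0.1798]
First v>=0 after going negative at step 10, time=2.0000

Answer: 2.0000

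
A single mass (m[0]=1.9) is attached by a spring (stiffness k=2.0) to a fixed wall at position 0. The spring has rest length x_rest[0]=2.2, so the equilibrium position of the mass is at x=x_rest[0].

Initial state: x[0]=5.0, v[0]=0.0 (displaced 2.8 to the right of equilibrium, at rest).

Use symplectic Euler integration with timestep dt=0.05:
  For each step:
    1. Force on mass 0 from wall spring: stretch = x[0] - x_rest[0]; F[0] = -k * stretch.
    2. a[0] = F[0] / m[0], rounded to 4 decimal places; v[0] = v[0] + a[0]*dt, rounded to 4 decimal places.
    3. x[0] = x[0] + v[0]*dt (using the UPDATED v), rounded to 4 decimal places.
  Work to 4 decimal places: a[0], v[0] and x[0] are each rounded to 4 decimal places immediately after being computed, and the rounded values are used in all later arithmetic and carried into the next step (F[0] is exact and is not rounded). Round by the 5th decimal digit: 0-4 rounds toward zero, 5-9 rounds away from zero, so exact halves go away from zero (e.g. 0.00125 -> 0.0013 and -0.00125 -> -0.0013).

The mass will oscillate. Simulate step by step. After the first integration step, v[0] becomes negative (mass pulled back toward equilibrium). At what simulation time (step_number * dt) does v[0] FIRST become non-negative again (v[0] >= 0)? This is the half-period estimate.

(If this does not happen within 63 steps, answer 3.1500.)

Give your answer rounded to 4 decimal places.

Answer: 3.1000

Derivation:
Step 0: x=[5.0000] v=[0.0000]
Step 1: x=[4.9926] v=[-0.1474]
Step 2: x=[4.9779] v=[-0.2944]
Step 3: x=[4.9559] v=[-0.4406]
Step 4: x=[4.9266] v=[-0.5856]
Step 5: x=[4.8901] v=[-0.7291]
Step 6: x=[4.8466] v=[-0.8707]
Step 7: x=[4.7961] v=[-1.0100]
Step 8: x=[4.7388] v=[-1.1466]
Step 9: x=[4.6748] v=[-1.2802]
Step 10: x=[4.6043] v=[-1.4105]
Step 11: x=[4.5275] v=[-1.5370]
Step 12: x=[4.4445] v=[-1.6595]
Step 13: x=[4.3556] v=[-1.7776]
Step 14: x=[4.2610] v=[-1.8911]
Step 15: x=[4.1610] v=[-1.9996]
Step 16: x=[4.0559] v=[-2.1028]
Step 17: x=[3.9459] v=[-2.2005]
Step 18: x=[3.8313] v=[-2.2924]
Step 19: x=[3.7124] v=[-2.3783]
Step 20: x=[3.5895] v=[-2.4579]
Step 21: x=[3.4630] v=[-2.5310]
Step 22: x=[3.3331] v=[-2.5975]
Step 23: x=[3.2002] v=[-2.6571]
Step 24: x=[3.0647] v=[-2.7097]
Step 25: x=[2.9269] v=[-2.7552]
Step 26: x=[2.7872] v=[-2.7935]
Step 27: x=[2.6460] v=[-2.8244]
Step 28: x=[2.5036] v=[-2.8479]
Step 29: x=[2.3604] v=[-2.8639]
Step 30: x=[2.2168] v=[-2.8723]
Step 31: x=[2.0731] v=[-2.8732]
Step 32: x=[1.9298] v=[-2.8665]
Step 33: x=[1.7872] v=[-2.8523]
Step 34: x=[1.6457] v=[-2.8306]
Step 35: x=[1.5056] v=[-2.8014]
Step 36: x=[1.3674] v=[-2.7649]
Step 37: x=[1.2313] v=[-2.7211]
Step 38: x=[1.0978] v=[-2.6701]
Step 39: x=[0.9672] v=[-2.6121]
Step 40: x=[0.8398] v=[-2.5472]
Step 41: x=[0.7160] v=[-2.4756]
Step 42: x=[0.5961] v=[-2.3975]
Step 43: x=[0.4804] v=[-2.3131]
Step 44: x=[0.3693] v=[-2.2226]
Step 45: x=[0.2630] v=[-2.1262]
Step 46: x=[0.1618] v=[-2.0243]
Step 47: x=[0.0660] v=[-1.9170]
Step 48: x=[-0.0242] v=[-1.8047]
Step 49: x=[-0.1086] v=[-1.6876]
Step 50: x=[-0.1869] v=[-1.5661]
Step 51: x=[-0.2589] v=[-1.4405]
Step 52: x=[-0.3245] v=[-1.3111]
Step 53: x=[-0.3834] v=[-1.1782]
Step 54: x=[-0.4355] v=[-1.0422]
Step 55: x=[-0.4807] v=[-0.9035]
Step 56: x=[-0.5188] v=[-0.7624]
Step 57: x=[-0.5498] v=[-0.6193]
Step 58: x=[-0.5735] v=[-0.4746]
Step 59: x=[-0.5899] v=[-0.3286]
Step 60: x=[-0.5990] v=[-0.1818]
Step 61: x=[-0.6007] v=[-0.0345]
Step 62: x=[-0.5951] v=[0.1129]
First v>=0 after going negative at step 62, time=3.1000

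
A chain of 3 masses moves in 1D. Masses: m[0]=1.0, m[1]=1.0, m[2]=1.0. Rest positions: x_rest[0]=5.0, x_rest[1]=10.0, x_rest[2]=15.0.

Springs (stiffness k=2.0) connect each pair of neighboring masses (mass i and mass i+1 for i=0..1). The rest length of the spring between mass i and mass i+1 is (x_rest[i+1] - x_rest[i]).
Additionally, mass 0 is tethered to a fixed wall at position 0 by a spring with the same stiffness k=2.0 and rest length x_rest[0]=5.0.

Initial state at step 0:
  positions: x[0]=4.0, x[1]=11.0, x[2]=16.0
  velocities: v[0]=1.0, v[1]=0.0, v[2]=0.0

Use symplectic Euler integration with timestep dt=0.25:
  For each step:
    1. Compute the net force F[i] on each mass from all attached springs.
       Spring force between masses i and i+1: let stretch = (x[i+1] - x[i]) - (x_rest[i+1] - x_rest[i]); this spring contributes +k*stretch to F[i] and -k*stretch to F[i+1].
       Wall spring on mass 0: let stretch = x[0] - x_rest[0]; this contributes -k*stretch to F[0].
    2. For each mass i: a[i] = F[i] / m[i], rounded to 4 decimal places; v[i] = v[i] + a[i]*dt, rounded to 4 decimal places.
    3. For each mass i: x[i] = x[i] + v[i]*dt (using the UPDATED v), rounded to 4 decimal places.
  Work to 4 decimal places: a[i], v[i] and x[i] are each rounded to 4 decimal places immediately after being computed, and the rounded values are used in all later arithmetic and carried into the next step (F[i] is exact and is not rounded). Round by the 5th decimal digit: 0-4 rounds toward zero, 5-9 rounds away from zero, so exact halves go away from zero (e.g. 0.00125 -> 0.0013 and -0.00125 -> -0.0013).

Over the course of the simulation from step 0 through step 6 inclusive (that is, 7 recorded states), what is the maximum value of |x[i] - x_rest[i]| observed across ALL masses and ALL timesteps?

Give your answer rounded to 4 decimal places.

Answer: 1.7188

Derivation:
Step 0: x=[4.0000 11.0000 16.0000] v=[1.0000 0.0000 0.0000]
Step 1: x=[4.6250 10.7500 16.0000] v=[2.5000 -1.0000 0.0000]
Step 2: x=[5.4375 10.3906 15.9688] v=[3.2500 -1.4375 -0.1250]
Step 3: x=[6.1895 10.1094 15.8653] v=[3.0078 -1.1250 -0.4141]
Step 4: x=[6.6578 10.0577 15.6673] v=[1.8730 -0.2070 -0.7921]
Step 5: x=[6.7188 10.2822 15.3931] v=[0.2441 0.8979 -1.0969]
Step 6: x=[6.3854 10.7001 15.1050] v=[-1.3336 1.6717 -1.1524]
Max displacement = 1.7188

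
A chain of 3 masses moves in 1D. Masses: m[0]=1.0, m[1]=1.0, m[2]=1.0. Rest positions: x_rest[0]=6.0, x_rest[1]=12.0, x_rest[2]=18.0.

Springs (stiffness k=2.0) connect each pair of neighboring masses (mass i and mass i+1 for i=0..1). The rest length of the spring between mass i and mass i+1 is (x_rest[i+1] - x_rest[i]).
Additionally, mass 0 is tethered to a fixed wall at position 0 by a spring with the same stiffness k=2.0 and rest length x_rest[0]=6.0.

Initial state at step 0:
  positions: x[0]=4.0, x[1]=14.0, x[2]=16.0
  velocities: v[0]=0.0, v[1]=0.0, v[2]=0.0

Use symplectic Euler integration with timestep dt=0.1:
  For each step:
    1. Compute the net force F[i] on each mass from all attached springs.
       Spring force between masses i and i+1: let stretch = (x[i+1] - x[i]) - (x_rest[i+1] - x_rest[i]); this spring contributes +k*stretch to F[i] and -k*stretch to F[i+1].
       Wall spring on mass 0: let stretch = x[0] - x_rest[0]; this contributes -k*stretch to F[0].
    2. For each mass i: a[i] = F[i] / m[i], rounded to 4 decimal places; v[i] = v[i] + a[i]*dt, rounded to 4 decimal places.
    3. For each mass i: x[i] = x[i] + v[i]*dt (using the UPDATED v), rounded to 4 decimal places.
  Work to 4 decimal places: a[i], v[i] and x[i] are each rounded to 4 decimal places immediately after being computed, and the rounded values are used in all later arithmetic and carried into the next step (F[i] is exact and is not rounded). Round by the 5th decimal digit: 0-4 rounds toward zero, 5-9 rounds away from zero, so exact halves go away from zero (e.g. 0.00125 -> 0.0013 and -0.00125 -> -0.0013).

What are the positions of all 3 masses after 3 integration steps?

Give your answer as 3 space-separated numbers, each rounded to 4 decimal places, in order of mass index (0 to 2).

Step 0: x=[4.0000 14.0000 16.0000] v=[0.0000 0.0000 0.0000]
Step 1: x=[4.1200 13.8400 16.0800] v=[1.2000 -1.6000 0.8000]
Step 2: x=[4.3520 13.5304 16.2352] v=[2.3200 -3.0960 1.5520]
Step 3: x=[4.6805 13.0913 16.4563] v=[3.2853 -4.3907 2.2110]

Answer: 4.6805 13.0913 16.4563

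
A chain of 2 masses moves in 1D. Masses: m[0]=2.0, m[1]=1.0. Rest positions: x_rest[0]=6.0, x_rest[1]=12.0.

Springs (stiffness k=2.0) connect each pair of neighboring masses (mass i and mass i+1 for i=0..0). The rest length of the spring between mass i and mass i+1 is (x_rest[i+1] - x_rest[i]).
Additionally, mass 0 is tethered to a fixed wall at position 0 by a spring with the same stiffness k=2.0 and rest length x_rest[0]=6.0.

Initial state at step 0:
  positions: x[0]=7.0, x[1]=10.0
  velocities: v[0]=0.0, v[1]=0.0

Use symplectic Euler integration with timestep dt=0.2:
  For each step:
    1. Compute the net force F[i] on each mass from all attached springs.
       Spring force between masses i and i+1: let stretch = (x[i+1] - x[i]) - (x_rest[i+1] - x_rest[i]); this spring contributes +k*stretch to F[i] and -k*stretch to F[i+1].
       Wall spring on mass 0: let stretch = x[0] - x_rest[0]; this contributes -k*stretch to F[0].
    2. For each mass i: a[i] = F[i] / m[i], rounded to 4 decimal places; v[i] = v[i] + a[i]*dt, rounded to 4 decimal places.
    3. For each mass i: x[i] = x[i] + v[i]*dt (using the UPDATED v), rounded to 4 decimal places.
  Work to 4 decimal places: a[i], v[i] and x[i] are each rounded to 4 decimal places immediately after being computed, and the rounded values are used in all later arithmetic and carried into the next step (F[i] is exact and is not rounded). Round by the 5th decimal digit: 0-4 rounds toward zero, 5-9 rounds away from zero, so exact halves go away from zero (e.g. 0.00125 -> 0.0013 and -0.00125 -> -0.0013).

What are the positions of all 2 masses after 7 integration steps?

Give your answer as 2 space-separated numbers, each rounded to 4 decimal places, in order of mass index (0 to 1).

Step 0: x=[7.0000 10.0000] v=[0.0000 0.0000]
Step 1: x=[6.8400 10.2400] v=[-0.8000 1.2000]
Step 2: x=[6.5424 10.6880] v=[-1.4880 2.2400]
Step 3: x=[6.1489 11.2844] v=[-1.9674 2.9818]
Step 4: x=[5.7149 11.9499] v=[-2.1701 3.3276]
Step 5: x=[5.3017 12.5966] v=[-2.0661 3.2336]
Step 6: x=[4.9682 13.1397] v=[-1.6675 2.7156]
Step 7: x=[4.7628 13.5091] v=[-1.0268 1.8470]

Answer: 4.7628 13.5091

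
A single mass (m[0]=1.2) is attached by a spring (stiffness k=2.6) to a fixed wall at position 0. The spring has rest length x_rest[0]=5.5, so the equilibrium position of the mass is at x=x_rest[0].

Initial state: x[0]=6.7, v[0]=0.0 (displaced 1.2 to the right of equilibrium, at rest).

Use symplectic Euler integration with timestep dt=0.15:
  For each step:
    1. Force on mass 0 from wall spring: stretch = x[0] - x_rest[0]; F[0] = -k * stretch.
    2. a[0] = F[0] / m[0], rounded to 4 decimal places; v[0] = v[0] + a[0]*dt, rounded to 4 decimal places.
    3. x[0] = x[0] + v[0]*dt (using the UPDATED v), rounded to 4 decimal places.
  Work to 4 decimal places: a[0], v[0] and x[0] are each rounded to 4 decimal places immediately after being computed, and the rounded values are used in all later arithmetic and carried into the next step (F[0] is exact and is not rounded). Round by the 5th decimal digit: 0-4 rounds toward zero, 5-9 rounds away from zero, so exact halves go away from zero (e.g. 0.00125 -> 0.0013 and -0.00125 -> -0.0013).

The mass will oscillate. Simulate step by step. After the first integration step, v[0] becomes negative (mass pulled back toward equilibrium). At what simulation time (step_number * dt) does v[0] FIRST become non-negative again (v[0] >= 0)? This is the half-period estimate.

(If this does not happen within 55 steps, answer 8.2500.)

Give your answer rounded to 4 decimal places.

Answer: 2.2500

Derivation:
Step 0: x=[6.7000] v=[0.0000]
Step 1: x=[6.6415] v=[-0.3900]
Step 2: x=[6.5274] v=[-0.7610]
Step 3: x=[6.3632] v=[-1.0949]
Step 4: x=[6.1569] v=[-1.3754]
Step 5: x=[5.9186] v=[-1.5889]
Step 6: x=[5.6599] v=[-1.7250]
Step 7: x=[5.3934] v=[-1.7770]
Step 8: x=[5.1320] v=[-1.7424]
Step 9: x=[4.8886] v=[-1.6228]
Step 10: x=[4.6750] v=[-1.4241]
Step 11: x=[4.5016] v=[-1.1560]
Step 12: x=[4.3769] v=[-0.8315]
Step 13: x=[4.3069] v=[-0.4665]
Step 14: x=[4.2951] v=[-0.0787]
Step 15: x=[4.3420] v=[0.3129]
First v>=0 after going negative at step 15, time=2.2500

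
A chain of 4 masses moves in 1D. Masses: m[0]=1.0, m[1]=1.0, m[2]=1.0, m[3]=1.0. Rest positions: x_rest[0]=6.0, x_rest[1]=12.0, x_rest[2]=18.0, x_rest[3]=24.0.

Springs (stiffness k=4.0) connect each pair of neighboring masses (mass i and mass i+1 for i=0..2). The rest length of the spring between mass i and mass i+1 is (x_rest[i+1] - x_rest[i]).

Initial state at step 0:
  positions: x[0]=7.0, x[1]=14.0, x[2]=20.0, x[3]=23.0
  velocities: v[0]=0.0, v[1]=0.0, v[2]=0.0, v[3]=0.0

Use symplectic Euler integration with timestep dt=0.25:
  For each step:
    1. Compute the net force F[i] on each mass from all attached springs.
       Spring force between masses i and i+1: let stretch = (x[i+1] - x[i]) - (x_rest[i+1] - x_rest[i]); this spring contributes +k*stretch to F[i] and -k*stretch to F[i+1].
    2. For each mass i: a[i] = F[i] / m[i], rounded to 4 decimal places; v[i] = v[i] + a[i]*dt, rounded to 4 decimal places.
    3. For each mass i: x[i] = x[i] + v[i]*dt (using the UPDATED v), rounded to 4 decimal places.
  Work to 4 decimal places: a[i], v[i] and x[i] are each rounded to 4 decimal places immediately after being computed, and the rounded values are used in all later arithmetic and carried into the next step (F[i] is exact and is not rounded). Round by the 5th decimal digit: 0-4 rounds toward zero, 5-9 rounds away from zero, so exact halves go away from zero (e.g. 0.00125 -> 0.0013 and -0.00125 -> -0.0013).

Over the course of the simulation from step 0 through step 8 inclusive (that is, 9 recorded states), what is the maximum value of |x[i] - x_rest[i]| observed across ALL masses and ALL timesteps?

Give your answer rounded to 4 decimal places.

Step 0: x=[7.0000 14.0000 20.0000 23.0000] v=[0.0000 0.0000 0.0000 0.0000]
Step 1: x=[7.2500 13.7500 19.2500 23.7500] v=[1.0000 -1.0000 -3.0000 3.0000]
Step 2: x=[7.6250 13.2500 18.2500 24.8750] v=[1.5000 -2.0000 -4.0000 4.5000]
Step 3: x=[7.9063 12.5938 17.6563 25.8438] v=[1.1250 -2.6250 -2.3750 3.8750]
Step 4: x=[7.8594 12.0313 17.8438 26.2657] v=[-0.1875 -2.2500 0.7500 1.6875]
Step 5: x=[7.3555 11.8790 18.6837 26.0821] v=[-2.0156 -0.6094 3.3594 -0.7344]
Step 6: x=[6.4825 12.2970 19.6720 25.5489] v=[-3.4921 1.6718 3.9531 -2.1328]
Step 7: x=[5.5631 13.1051 20.2858 25.0465] v=[-3.6776 3.2323 2.4550 -2.0097]
Step 8: x=[5.0292 13.8229 20.2946 24.8539] v=[-2.1356 2.8710 0.0350 -0.7704]
Max displacement = 2.2946

Answer: 2.2946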